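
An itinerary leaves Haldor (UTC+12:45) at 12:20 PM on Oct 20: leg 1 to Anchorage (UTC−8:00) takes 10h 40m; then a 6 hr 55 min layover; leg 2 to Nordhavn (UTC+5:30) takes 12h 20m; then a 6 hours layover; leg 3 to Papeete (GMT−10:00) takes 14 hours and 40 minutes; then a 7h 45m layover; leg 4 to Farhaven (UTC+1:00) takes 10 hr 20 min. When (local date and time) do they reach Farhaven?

9:15 PM on Oct 22

Convert departure to UTC: 12:20 PM − 12:45 = 11:35 PM UTC on Oct 19.
Add 10 hours 40 minutes leg 1 → 10:15 AM UTC (Oct 20).
Add 6 hours and 55 minutes layover in Anchorage → 5:10 PM UTC.
Add 12 hours and 20 minutes leg 2 → 5:30 AM UTC (Oct 21).
Add 6 hours layover in Nordhavn → 11:30 AM UTC.
Add 14 hours 40 minutes leg 3 → 2:10 AM UTC (Oct 22).
Add 7 hours 45 minutes layover in Papeete → 9:55 AM UTC.
Add 10 hours 20 minutes leg 4 → 8:15 PM UTC.
Farhaven is UTC+1:00, so local arrival = 8:15 PM + 1:00 = 9:15 PM on Oct 22.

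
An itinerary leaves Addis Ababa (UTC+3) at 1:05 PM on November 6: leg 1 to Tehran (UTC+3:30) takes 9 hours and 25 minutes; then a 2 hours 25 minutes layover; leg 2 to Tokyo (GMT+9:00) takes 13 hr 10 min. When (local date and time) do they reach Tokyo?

8:05 PM on November 7

Convert departure to UTC: 1:05 PM − 3:00 = 10:05 AM UTC on Nov 6.
Add 9 hours 25 minutes leg 1 → 7:30 PM UTC.
Add 2 hours and 25 minutes layover in Tehran → 9:55 PM UTC.
Add 13 hours and 10 minutes leg 2 → 11:05 AM UTC (Nov 7).
Tokyo is UTC+9:00, so local arrival = 11:05 AM + 9:00 = 8:05 PM on Nov 7.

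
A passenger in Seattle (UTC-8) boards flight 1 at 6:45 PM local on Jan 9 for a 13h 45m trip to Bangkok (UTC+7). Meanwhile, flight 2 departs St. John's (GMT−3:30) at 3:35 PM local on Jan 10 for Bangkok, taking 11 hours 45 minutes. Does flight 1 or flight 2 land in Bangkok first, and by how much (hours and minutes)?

the first, by 14 hours 20 minutes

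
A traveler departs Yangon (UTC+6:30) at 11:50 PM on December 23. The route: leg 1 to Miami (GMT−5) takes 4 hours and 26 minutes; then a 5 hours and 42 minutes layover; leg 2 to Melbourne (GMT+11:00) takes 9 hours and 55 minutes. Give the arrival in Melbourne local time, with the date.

12:23 AM on December 25

Convert departure to UTC: 11:50 PM − 6:30 = 5:20 PM UTC on Dec 23.
Add 4 hours 26 minutes leg 1 → 9:46 PM UTC.
Add 5 hours 42 minutes layover in Miami → 3:28 AM UTC (Dec 24).
Add 9 hours 55 minutes leg 2 → 1:23 PM UTC.
Melbourne is UTC+11:00, so local arrival = 1:23 PM + 11:00 = 12:23 AM on Dec 25.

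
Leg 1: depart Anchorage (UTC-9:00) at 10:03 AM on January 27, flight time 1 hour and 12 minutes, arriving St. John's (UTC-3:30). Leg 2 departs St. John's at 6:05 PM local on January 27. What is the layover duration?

Convert departure to UTC: 10:03 AM + 9:00 = 7:03 PM UTC on Jan 27.
Add 1 hour and 12 minutes flight time → 8:15 PM UTC.
St. John's is UTC−3:30, so local arrival = 8:15 PM − 3:30 = 4:45 PM on Jan 27.
Layover = 6:05 PM − 4:45 PM = 1 hour 20 minutes.

1 hour 20 minutes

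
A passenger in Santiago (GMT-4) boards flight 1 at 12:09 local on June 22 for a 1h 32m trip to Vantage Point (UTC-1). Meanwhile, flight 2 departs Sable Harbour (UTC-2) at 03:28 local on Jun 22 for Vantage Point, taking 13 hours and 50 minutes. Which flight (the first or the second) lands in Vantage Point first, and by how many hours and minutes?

Flight 1 in UTC: 12:09 + 4:00 = 16:09 on Jun 22.
+1 hour 32 minutes → arrive 17:41 UTC on Jun 22.
Flight 2 in UTC: 03:28 + 2:00 = 05:28 on Jun 22.
+13 hours 50 minutes → arrive 19:18 UTC on Jun 22.
Flight 1 lands earlier by 1 hour 37 minutes.

the first, by 1 hour 37 minutes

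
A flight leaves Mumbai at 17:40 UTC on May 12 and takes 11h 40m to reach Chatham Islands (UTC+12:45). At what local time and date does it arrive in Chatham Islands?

18:05 on May 13

Departure is given in UTC: 17:40 on May 12.
Add 11 hours 40 minutes → 05:20 UTC (May 13).
Chatham Islands is UTC+12:45: 05:20 + 12:45 = 18:05 on May 13.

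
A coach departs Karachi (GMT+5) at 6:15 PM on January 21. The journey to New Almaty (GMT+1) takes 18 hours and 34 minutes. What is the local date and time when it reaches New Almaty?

8:49 AM on January 22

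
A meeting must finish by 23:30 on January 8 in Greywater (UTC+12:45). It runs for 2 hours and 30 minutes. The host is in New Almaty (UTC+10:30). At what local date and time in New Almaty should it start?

18:45 on January 8

Target end time in UTC: 23:30 − 12:45 = 10:45 on Jan 8.
Subtract 2 hours 30 minutes → start 08:15 UTC on Jan 8.
New Almaty is UTC+10:30: 08:15 + 10:30 = 18:45 on Jan 8.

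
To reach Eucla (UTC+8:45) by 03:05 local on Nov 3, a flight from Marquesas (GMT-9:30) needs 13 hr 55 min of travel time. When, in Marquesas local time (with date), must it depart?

18:55 on Nov 1

Target arrival in UTC: 03:05 − 8:45 = 18:20 on Nov 2.
Subtract 13 hours and 55 minutes → departure 04:25 UTC on Nov 2.
Marquesas is UTC−9:30: 04:25 − 9:30 = 18:55 on Nov 1.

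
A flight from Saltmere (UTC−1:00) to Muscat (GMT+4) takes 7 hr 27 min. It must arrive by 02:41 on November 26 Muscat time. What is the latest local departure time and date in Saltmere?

14:14 on November 25

Target arrival in UTC: 02:41 − 4:00 = 22:41 on Nov 25.
Subtract 7 hours and 27 minutes → departure 15:14 UTC on Nov 25.
Saltmere is UTC−1:00: 15:14 − 1:00 = 14:14 on Nov 25.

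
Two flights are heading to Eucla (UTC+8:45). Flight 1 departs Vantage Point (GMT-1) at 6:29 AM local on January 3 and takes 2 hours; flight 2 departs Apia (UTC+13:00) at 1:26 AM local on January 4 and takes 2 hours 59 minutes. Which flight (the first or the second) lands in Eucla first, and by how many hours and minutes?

Flight 1 in UTC: 6:29 AM + 1:00 = 7:29 AM on Jan 3.
+2 hours → arrive 9:29 AM UTC on Jan 3.
Flight 2 in UTC: 1:26 AM − 13:00 = 12:26 PM on Jan 3.
+2 hours and 59 minutes → arrive 3:25 PM UTC on Jan 3.
Flight 1 lands earlier by 5 hours 56 minutes.

the first, by 5 hours 56 minutes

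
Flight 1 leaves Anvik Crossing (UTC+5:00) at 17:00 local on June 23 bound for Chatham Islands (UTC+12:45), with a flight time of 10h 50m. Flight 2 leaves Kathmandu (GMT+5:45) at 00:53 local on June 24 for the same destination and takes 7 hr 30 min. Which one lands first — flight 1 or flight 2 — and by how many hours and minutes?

the first, by 3 hours 48 minutes

Flight 1 in UTC: 17:00 − 5:00 = 12:00 on Jun 23.
+10 hours and 50 minutes → arrive 22:50 UTC on Jun 23.
Flight 2 in UTC: 00:53 − 5:45 = 19:08 on Jun 23.
+7 hours and 30 minutes → arrive 02:38 UTC on Jun 24.
Flight 1 lands earlier by 3 hours 48 minutes.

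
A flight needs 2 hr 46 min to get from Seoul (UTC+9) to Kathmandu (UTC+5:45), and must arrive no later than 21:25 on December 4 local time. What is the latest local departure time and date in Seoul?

21:54 on December 4

Target arrival in UTC: 21:25 − 5:45 = 15:40 on Dec 4.
Subtract 2 hours 46 minutes → departure 12:54 UTC on Dec 4.
Seoul is UTC+9:00: 12:54 + 9:00 = 21:54 on Dec 4.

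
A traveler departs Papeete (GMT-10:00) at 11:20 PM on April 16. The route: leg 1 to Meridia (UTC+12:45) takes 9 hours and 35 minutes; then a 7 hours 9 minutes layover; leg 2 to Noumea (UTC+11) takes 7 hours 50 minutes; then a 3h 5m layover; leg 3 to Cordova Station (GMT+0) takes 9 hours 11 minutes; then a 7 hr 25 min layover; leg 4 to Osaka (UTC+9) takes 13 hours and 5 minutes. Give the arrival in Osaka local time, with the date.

Convert departure to UTC: 11:20 PM + 10:00 = 9:20 AM UTC on Apr 17.
Add 9 hours 35 minutes leg 1 → 6:55 PM UTC.
Add 7 hours and 9 minutes layover in Meridia → 2:04 AM UTC (Apr 18).
Add 7 hours 50 minutes leg 2 → 9:54 AM UTC.
Add 3 hours and 5 minutes layover in Noumea → 12:59 PM UTC.
Add 9 hours 11 minutes leg 3 → 10:10 PM UTC.
Add 7 hours and 25 minutes layover in Cordova Station → 5:35 AM UTC (Apr 19).
Add 13 hours 5 minutes leg 4 → 6:40 PM UTC.
Osaka is UTC+9:00, so local arrival = 6:40 PM + 9:00 = 3:40 AM on Apr 20.

3:40 AM on April 20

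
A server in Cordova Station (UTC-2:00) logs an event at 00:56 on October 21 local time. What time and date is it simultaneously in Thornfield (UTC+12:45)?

Thornfield is 14:45 ahead of Cordova Station.
Shift by the zone difference: 00:56 + 14:45 = 15:41 on Oct 21 in Thornfield.

15:41 on October 21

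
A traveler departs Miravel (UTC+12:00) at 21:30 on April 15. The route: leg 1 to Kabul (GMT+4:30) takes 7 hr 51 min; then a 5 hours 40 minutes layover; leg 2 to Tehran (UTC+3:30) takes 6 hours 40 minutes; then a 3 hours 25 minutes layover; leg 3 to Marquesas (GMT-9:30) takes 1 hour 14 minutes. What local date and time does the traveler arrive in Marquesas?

Convert departure to UTC: 21:30 − 12:00 = 09:30 UTC on Apr 15.
Add 7 hours 51 minutes leg 1 → 17:21 UTC.
Add 5 hours 40 minutes layover in Kabul → 23:01 UTC.
Add 6 hours 40 minutes leg 2 → 05:41 UTC (Apr 16).
Add 3 hours 25 minutes layover in Tehran → 09:06 UTC.
Add 1 hour 14 minutes leg 3 → 10:20 UTC.
Marquesas is UTC−9:30, so local arrival = 10:20 − 9:30 = 00:50 on Apr 16.

00:50 on April 16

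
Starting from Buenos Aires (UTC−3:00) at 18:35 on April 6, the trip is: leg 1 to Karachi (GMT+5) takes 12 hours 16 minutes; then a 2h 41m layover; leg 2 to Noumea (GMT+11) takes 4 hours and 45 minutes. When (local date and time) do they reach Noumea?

Convert departure to UTC: 18:35 + 3:00 = 21:35 UTC on Apr 6.
Add 12 hours and 16 minutes leg 1 → 09:51 UTC (Apr 7).
Add 2 hours and 41 minutes layover in Karachi → 12:32 UTC.
Add 4 hours and 45 minutes leg 2 → 17:17 UTC.
Noumea is UTC+11:00, so local arrival = 17:17 + 11:00 = 04:17 on Apr 8.

04:17 on April 8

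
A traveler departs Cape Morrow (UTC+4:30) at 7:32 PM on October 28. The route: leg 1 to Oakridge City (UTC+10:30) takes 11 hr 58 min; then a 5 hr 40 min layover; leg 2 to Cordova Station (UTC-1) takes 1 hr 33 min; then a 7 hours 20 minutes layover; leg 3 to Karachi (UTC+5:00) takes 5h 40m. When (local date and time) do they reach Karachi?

Convert departure to UTC: 7:32 PM − 4:30 = 3:02 PM UTC on Oct 28.
Add 11 hours 58 minutes leg 1 → 3:00 AM UTC (Oct 29).
Add 5 hours and 40 minutes layover in Oakridge City → 8:40 AM UTC.
Add 1 hour and 33 minutes leg 2 → 10:13 AM UTC.
Add 7 hours and 20 minutes layover in Cordova Station → 5:33 PM UTC.
Add 5 hours 40 minutes leg 3 → 11:13 PM UTC.
Karachi is UTC+5:00, so local arrival = 11:13 PM + 5:00 = 4:13 AM on Oct 30.

4:13 AM on October 30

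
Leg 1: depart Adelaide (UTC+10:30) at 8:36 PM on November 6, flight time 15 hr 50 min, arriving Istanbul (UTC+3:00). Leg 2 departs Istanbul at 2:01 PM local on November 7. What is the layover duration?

Convert departure to UTC: 8:36 PM − 10:30 = 10:06 AM UTC on Nov 6.
Add 15 hours and 50 minutes flight time → 1:56 AM UTC (Nov 7).
Istanbul is UTC+3:00, so local arrival = 1:56 AM + 3:00 = 4:56 AM on Nov 7.
Layover = 2:01 PM − 4:56 AM = 9 hours 5 minutes.

9 hours 5 minutes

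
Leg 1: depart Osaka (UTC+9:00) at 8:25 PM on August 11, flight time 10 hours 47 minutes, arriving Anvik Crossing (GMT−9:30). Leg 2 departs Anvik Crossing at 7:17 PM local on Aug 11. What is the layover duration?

Convert departure to UTC: 8:25 PM − 9:00 = 11:25 AM UTC on Aug 11.
Add 10 hours and 47 minutes flight time → 10:12 PM UTC.
Anvik Crossing is UTC−9:30, so local arrival = 10:12 PM − 9:30 = 12:42 PM on Aug 11.
Layover = 7:17 PM − 12:42 PM = 6 hours 35 minutes.

6 hours 35 minutes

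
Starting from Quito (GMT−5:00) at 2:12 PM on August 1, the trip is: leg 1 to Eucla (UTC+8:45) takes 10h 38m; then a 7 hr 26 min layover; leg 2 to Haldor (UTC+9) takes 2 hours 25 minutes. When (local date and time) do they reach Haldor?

Convert departure to UTC: 2:12 PM + 5:00 = 7:12 PM UTC on Aug 1.
Add 10 hours 38 minutes leg 1 → 5:50 AM UTC (Aug 2).
Add 7 hours 26 minutes layover in Eucla → 1:16 PM UTC.
Add 2 hours and 25 minutes leg 2 → 3:41 PM UTC.
Haldor is UTC+9:00, so local arrival = 3:41 PM + 9:00 = 12:41 AM on Aug 3.

12:41 AM on August 3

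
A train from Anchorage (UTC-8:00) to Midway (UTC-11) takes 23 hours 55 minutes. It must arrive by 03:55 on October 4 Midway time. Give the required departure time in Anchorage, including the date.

Target arrival in UTC: 03:55 + 11:00 = 14:55 on Oct 4.
Subtract 23 hours and 55 minutes → departure 15:00 UTC on Oct 3.
Anchorage is UTC−8:00: 15:00 − 8:00 = 07:00 on Oct 3.

07:00 on October 3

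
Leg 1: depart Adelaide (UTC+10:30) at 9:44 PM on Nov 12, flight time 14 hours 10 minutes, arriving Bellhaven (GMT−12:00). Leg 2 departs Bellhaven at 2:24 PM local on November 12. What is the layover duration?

Convert departure to UTC: 9:44 PM − 10:30 = 11:14 AM UTC on Nov 12.
Add 14 hours and 10 minutes flight time → 1:24 AM UTC (Nov 13).
Bellhaven is UTC−12:00, so local arrival = 1:24 AM − 12:00 = 1:24 PM on Nov 12.
Layover = 2:24 PM − 1:24 PM = 1 hour.

1 hour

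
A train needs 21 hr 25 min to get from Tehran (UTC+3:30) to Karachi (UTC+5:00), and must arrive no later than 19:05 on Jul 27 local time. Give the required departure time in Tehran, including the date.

Target arrival in UTC: 19:05 − 5:00 = 14:05 on Jul 27.
Subtract 21 hours and 25 minutes → departure 16:40 UTC on Jul 26.
Tehran is UTC+3:30: 16:40 + 3:30 = 20:10 on Jul 26.

20:10 on July 26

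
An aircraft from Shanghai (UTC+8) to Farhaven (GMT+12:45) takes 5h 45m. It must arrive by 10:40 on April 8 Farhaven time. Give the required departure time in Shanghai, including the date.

00:10 on April 8

Target arrival in UTC: 10:40 − 12:45 = 21:55 on Apr 7.
Subtract 5 hours and 45 minutes → departure 16:10 UTC on Apr 7.
Shanghai is UTC+8:00: 16:10 + 8:00 = 00:10 on Apr 8.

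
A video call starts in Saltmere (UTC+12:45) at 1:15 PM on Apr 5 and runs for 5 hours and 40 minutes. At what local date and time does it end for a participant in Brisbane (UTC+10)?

4:10 PM on Apr 5

Convert start to UTC: 1:15 PM − 12:45 = 12:30 AM UTC on Apr 5.
Add 5 hours and 40 minutes duration → 6:10 AM UTC.
Brisbane is UTC+10:00, so local end time = 6:10 AM + 10:00 = 4:10 PM on Apr 5.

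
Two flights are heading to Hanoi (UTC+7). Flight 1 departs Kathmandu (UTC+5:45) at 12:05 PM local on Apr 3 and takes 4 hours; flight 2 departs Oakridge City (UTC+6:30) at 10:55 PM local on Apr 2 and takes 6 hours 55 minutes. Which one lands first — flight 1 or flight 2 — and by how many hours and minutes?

Flight 1 in UTC: 12:05 PM − 5:45 = 6:20 AM on Apr 3.
+4 hours → arrive 10:20 AM UTC on Apr 3.
Flight 2 in UTC: 10:55 PM − 6:30 = 4:25 PM on Apr 2.
+6 hours 55 minutes → arrive 11:20 PM UTC on Apr 2.
Flight 2 lands earlier by 11 hours.

the second, by 11 hours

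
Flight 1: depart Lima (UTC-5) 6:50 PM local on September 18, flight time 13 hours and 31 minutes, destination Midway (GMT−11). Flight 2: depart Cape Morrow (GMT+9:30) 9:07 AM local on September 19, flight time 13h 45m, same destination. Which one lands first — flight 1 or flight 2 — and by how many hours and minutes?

Flight 1 in UTC: 6:50 PM + 5:00 = 11:50 PM on Sep 18.
+13 hours 31 minutes → arrive 1:21 PM UTC on Sep 19.
Flight 2 in UTC: 9:07 AM − 9:30 = 11:37 PM on Sep 18.
+13 hours 45 minutes → arrive 1:22 PM UTC on Sep 19.
Flight 1 lands earlier by 1 minute.

the first, by 1 minute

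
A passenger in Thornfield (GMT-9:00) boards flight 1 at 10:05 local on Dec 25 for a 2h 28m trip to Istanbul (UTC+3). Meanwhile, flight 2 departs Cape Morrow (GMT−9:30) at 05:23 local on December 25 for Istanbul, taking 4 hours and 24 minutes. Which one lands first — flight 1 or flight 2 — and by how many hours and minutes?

Flight 1 in UTC: 10:05 + 9:00 = 19:05 on Dec 25.
+2 hours and 28 minutes → arrive 21:33 UTC on Dec 25.
Flight 2 in UTC: 05:23 + 9:30 = 14:53 on Dec 25.
+4 hours 24 minutes → arrive 19:17 UTC on Dec 25.
Flight 2 lands earlier by 2 hours 16 minutes.

the second, by 2 hours 16 minutes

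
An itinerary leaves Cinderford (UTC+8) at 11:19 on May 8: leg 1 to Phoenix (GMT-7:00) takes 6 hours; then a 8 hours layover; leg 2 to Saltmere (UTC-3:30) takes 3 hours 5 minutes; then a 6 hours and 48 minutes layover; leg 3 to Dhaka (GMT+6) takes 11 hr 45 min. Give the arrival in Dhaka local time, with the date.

Convert departure to UTC: 11:19 − 8:00 = 03:19 UTC on May 8.
Add 6 hours leg 1 → 09:19 UTC.
Add 8 hours layover in Phoenix → 17:19 UTC.
Add 3 hours and 5 minutes leg 2 → 20:24 UTC.
Add 6 hours and 48 minutes layover in Saltmere → 03:12 UTC (May 9).
Add 11 hours 45 minutes leg 3 → 14:57 UTC.
Dhaka is UTC+6:00, so local arrival = 14:57 + 6:00 = 20:57 on May 9.

20:57 on May 9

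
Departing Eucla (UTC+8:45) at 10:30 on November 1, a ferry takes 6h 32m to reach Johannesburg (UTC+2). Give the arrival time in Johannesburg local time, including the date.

10:17 on Nov 1

Convert departure to UTC: 10:30 − 8:45 = 01:45 UTC on Nov 1.
Add 6 hours and 32 minutes travel time → 08:17 UTC.
Johannesburg is UTC+2:00, so local arrival = 08:17 + 2:00 = 10:17 on Nov 1.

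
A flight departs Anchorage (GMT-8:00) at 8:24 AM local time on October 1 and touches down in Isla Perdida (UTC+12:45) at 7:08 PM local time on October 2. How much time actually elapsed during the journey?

13 hours 59 minutes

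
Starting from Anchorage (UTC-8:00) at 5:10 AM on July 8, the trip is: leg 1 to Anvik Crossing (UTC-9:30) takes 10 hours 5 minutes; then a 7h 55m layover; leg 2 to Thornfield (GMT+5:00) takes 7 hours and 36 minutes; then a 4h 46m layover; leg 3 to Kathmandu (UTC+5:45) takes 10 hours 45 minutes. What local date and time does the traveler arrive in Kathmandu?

12:02 PM on July 10

Convert departure to UTC: 5:10 AM + 8:00 = 1:10 PM UTC on Jul 8.
Add 10 hours 5 minutes leg 1 → 11:15 PM UTC.
Add 7 hours and 55 minutes layover in Anvik Crossing → 7:10 AM UTC (Jul 9).
Add 7 hours and 36 minutes leg 2 → 2:46 PM UTC.
Add 4 hours 46 minutes layover in Thornfield → 7:32 PM UTC.
Add 10 hours and 45 minutes leg 3 → 6:17 AM UTC (Jul 10).
Kathmandu is UTC+5:45, so local arrival = 6:17 AM + 5:45 = 12:02 PM on Jul 10.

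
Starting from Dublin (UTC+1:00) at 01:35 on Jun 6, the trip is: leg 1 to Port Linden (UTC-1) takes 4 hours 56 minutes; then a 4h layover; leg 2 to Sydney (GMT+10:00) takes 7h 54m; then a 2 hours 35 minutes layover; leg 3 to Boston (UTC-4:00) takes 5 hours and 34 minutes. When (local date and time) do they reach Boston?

21:34 on Jun 6

Convert departure to UTC: 01:35 − 1:00 = 00:35 UTC on Jun 6.
Add 4 hours 56 minutes leg 1 → 05:31 UTC.
Add 4 hours layover in Port Linden → 09:31 UTC.
Add 7 hours and 54 minutes leg 2 → 17:25 UTC.
Add 2 hours and 35 minutes layover in Sydney → 20:00 UTC.
Add 5 hours 34 minutes leg 3 → 01:34 UTC (Jun 7).
Boston is UTC−4:00, so local arrival = 01:34 − 4:00 = 21:34 on Jun 6.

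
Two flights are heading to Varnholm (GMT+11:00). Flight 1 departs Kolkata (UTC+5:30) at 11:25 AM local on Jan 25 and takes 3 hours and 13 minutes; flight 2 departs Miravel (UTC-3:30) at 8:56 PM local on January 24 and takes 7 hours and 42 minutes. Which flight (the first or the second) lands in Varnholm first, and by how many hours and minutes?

the second, by 1 hour

Flight 1 in UTC: 11:25 AM − 5:30 = 5:55 AM on Jan 25.
+3 hours and 13 minutes → arrive 9:08 AM UTC on Jan 25.
Flight 2 in UTC: 8:56 PM + 3:30 = 12:26 AM on Jan 25.
+7 hours and 42 minutes → arrive 8:08 AM UTC on Jan 25.
Flight 2 lands earlier by 1 hour.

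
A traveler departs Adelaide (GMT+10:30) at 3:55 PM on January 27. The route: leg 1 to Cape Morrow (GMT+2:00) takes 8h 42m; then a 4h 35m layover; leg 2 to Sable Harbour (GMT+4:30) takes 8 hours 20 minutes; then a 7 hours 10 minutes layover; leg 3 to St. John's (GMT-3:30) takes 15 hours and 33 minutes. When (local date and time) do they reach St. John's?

10:15 PM on January 28

Convert departure to UTC: 3:55 PM − 10:30 = 5:25 AM UTC on Jan 27.
Add 8 hours 42 minutes leg 1 → 2:07 PM UTC.
Add 4 hours and 35 minutes layover in Cape Morrow → 6:42 PM UTC.
Add 8 hours 20 minutes leg 2 → 3:02 AM UTC (Jan 28).
Add 7 hours 10 minutes layover in Sable Harbour → 10:12 AM UTC.
Add 15 hours and 33 minutes leg 3 → 1:45 AM UTC (Jan 29).
St. John's is UTC−3:30, so local arrival = 1:45 AM − 3:30 = 10:15 PM on Jan 28.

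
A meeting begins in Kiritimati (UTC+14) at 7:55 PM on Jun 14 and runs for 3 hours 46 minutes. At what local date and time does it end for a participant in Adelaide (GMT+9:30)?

7:11 PM on June 14

Adelaide is 4:30 behind Kiritimati.
After 3 hours and 46 minutes it is 11:41 PM in Kiritimati.
Shift by the zone difference: 11:41 PM − 4:30 = 7:11 PM on Jun 14 in Adelaide.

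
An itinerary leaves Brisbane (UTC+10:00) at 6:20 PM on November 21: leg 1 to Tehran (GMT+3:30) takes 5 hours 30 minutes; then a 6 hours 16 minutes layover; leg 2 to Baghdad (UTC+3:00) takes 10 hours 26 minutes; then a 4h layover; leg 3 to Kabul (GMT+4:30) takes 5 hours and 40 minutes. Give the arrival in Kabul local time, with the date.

8:42 PM on November 22

Convert departure to UTC: 6:20 PM − 10:00 = 8:20 AM UTC on Nov 21.
Add 5 hours and 30 minutes leg 1 → 1:50 PM UTC.
Add 6 hours and 16 minutes layover in Tehran → 8:06 PM UTC.
Add 10 hours 26 minutes leg 2 → 6:32 AM UTC (Nov 22).
Add 4 hours layover in Baghdad → 10:32 AM UTC.
Add 5 hours 40 minutes leg 3 → 4:12 PM UTC.
Kabul is UTC+4:30, so local arrival = 4:12 PM + 4:30 = 8:42 PM on Nov 22.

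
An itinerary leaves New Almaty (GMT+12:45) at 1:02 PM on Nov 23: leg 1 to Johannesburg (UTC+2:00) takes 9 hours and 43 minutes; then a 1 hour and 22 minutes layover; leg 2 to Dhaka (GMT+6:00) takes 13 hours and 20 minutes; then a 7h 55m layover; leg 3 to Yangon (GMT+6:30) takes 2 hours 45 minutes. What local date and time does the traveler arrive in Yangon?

Convert departure to UTC: 1:02 PM − 12:45 = 12:17 AM UTC on Nov 23.
Add 9 hours 43 minutes leg 1 → 10:00 AM UTC.
Add 1 hour and 22 minutes layover in Johannesburg → 11:22 AM UTC.
Add 13 hours 20 minutes leg 2 → 12:42 AM UTC (Nov 24).
Add 7 hours and 55 minutes layover in Dhaka → 8:37 AM UTC.
Add 2 hours and 45 minutes leg 3 → 11:22 AM UTC.
Yangon is UTC+6:30, so local arrival = 11:22 AM + 6:30 = 5:52 PM on Nov 24.

5:52 PM on Nov 24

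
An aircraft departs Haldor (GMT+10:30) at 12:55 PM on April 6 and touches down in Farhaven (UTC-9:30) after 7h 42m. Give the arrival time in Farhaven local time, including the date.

12:37 AM on April 6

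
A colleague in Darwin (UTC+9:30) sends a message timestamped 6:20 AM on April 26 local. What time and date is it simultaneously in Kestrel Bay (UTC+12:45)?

Kestrel Bay is 3:15 ahead of Darwin.
Shift by the zone difference: 6:20 AM + 3:15 = 9:35 AM on Apr 26 in Kestrel Bay.

9:35 AM on April 26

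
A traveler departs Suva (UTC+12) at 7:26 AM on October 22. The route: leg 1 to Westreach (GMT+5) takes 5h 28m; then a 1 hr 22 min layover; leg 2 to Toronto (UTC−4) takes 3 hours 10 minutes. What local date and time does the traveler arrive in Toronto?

1:26 AM on Oct 22

Convert departure to UTC: 7:26 AM − 12:00 = 7:26 PM UTC on Oct 21.
Add 5 hours 28 minutes leg 1 → 12:54 AM UTC (Oct 22).
Add 1 hour 22 minutes layover in Westreach → 2:16 AM UTC.
Add 3 hours and 10 minutes leg 2 → 5:26 AM UTC.
Toronto is UTC−4:00, so local arrival = 5:26 AM − 4:00 = 1:26 AM on Oct 22.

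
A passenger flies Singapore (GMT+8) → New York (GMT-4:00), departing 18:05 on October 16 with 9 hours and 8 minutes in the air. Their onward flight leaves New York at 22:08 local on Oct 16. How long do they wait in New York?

6 hours 55 minutes

Convert departure to UTC: 18:05 − 8:00 = 10:05 UTC on Oct 16.
Add 9 hours 8 minutes flight time → 19:13 UTC.
New York is UTC−4:00, so local arrival = 19:13 − 4:00 = 15:13 on Oct 16.
Layover = 22:08 − 15:13 = 6 hours 55 minutes.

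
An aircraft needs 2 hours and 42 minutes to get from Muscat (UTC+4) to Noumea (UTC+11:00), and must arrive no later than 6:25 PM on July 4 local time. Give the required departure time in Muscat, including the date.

Target arrival in UTC: 6:25 PM − 11:00 = 7:25 AM on Jul 4.
Subtract 2 hours and 42 minutes → departure 4:43 AM UTC on Jul 4.
Muscat is UTC+4:00: 4:43 AM + 4:00 = 8:43 AM on Jul 4.

8:43 AM on July 4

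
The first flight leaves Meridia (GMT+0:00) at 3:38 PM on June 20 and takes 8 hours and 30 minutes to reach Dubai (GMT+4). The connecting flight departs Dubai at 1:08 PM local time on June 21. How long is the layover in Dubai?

9 hours

Meridia is at UTC+0, so departure is already 3:38 PM UTC on Jun 20.
Add 8 hours and 30 minutes flight time → 12:08 AM UTC (Jun 21).
Dubai is UTC+4:00, so local arrival = 12:08 AM + 4:00 = 4:08 AM on Jun 21.
Layover = 1:08 PM − 4:08 AM = 9 hours.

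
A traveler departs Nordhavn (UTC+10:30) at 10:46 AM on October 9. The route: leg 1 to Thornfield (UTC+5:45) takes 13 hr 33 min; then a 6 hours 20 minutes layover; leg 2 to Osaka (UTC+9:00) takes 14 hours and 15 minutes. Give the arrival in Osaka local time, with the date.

7:24 PM on Oct 10

Convert departure to UTC: 10:46 AM − 10:30 = 12:16 AM UTC on Oct 9.
Add 13 hours 33 minutes leg 1 → 1:49 PM UTC.
Add 6 hours 20 minutes layover in Thornfield → 8:09 PM UTC.
Add 14 hours 15 minutes leg 2 → 10:24 AM UTC (Oct 10).
Osaka is UTC+9:00, so local arrival = 10:24 AM + 9:00 = 7:24 PM on Oct 10.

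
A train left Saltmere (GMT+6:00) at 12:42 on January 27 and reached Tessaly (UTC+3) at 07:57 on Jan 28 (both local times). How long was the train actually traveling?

22 hours 15 minutes

Departure in UTC: 12:42 − 6:00 = 06:42 on Jan 27.
Arrival in UTC: 07:57 − 3:00 = 04:57 on Jan 28.
Elapsed = 04:57 − 06:42 (+1 day) = 22 hours 15 minutes.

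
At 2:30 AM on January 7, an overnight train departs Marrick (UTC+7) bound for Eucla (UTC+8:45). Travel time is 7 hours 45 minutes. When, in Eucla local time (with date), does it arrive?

Eucla is 1:45 ahead of Marrick.
After 7 hours and 45 minutes it is 10:15 AM in Marrick.
Shift by the zone difference: 10:15 AM + 1:45 = 12:00 PM on Jan 7 in Eucla.

12:00 PM on January 7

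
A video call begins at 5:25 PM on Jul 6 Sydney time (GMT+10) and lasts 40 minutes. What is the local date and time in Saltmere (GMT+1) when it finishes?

Convert start to UTC: 5:25 PM − 10:00 = 7:25 AM UTC on Jul 6.
Add 40 minutes duration → 8:05 AM UTC.
Saltmere is UTC+1:00, so local end time = 8:05 AM + 1:00 = 9:05 AM on Jul 6.

9:05 AM on July 6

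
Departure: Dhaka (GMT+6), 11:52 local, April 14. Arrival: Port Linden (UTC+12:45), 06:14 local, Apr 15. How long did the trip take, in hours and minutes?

Departure in UTC: 11:52 − 6:00 = 05:52 on Apr 14.
Arrival in UTC: 06:14 − 12:45 = 17:29 on Apr 14.
Elapsed = 17:29 − 05:52 = 11 hours 37 minutes.

11 hours 37 minutes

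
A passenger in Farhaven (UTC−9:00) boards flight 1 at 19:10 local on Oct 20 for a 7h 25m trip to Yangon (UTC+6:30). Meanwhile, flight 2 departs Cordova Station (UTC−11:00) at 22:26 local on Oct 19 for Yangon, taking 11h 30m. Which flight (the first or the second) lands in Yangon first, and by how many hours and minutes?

the second, by 14 hours 39 minutes

Flight 1 in UTC: 19:10 + 9:00 = 04:10 on Oct 21.
+7 hours and 25 minutes → arrive 11:35 UTC on Oct 21.
Flight 2 in UTC: 22:26 + 11:00 = 09:26 on Oct 20.
+11 hours and 30 minutes → arrive 20:56 UTC on Oct 20.
Flight 2 lands earlier by 14 hours 39 minutes.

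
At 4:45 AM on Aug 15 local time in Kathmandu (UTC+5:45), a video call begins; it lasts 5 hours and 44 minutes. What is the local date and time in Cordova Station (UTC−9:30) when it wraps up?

Convert start to UTC: 4:45 AM − 5:45 = 11:00 PM UTC on Aug 14.
Add 5 hours and 44 minutes duration → 4:44 AM UTC (Aug 15).
Cordova Station is UTC−9:30, so local end time = 4:44 AM − 9:30 = 7:14 PM on Aug 14.

7:14 PM on August 14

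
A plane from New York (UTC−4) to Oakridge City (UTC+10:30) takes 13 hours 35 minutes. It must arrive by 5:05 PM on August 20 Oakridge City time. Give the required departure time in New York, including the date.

1:00 PM on August 19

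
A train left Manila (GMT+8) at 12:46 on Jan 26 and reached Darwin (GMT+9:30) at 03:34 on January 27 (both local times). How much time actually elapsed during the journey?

13 hours 18 minutes

Departure in UTC: 12:46 − 8:00 = 04:46 on Jan 26.
Arrival in UTC: 03:34 − 9:30 = 18:04 on Jan 26.
Elapsed = 18:04 − 04:46 = 13 hours 18 minutes.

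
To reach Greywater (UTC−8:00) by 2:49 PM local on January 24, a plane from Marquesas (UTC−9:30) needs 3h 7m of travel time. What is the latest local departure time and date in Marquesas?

10:12 AM on January 24

Target arrival in UTC: 2:49 PM + 8:00 = 10:49 PM on Jan 24.
Subtract 3 hours 7 minutes → departure 7:42 PM UTC on Jan 24.
Marquesas is UTC−9:30: 7:42 PM − 9:30 = 10:12 AM on Jan 24.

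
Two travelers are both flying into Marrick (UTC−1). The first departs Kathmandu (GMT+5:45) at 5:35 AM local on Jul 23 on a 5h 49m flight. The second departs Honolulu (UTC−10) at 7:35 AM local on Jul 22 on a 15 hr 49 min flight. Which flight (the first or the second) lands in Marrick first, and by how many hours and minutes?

Flight 1 in UTC: 5:35 AM − 5:45 = 11:50 PM on Jul 22.
+5 hours 49 minutes → arrive 5:39 AM UTC on Jul 23.
Flight 2 in UTC: 7:35 AM + 10:00 = 5:35 PM on Jul 22.
+15 hours and 49 minutes → arrive 9:24 AM UTC on Jul 23.
Flight 1 lands earlier by 3 hours 45 minutes.

the first, by 3 hours 45 minutes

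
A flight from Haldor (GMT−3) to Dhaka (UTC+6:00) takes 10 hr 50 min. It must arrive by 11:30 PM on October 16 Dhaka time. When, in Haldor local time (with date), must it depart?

Target arrival in UTC: 11:30 PM − 6:00 = 5:30 PM on Oct 16.
Subtract 10 hours 50 minutes → departure 6:40 AM UTC on Oct 16.
Haldor is UTC−3:00: 6:40 AM − 3:00 = 3:40 AM on Oct 16.

3:40 AM on October 16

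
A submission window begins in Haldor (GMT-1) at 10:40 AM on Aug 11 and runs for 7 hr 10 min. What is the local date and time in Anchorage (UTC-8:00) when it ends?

10:50 AM on August 11

Convert start to UTC: 10:40 AM + 1:00 = 11:40 AM UTC on Aug 11.
Add 7 hours 10 minutes duration → 6:50 PM UTC.
Anchorage is UTC−8:00, so local end time = 6:50 PM − 8:00 = 10:50 AM on Aug 11.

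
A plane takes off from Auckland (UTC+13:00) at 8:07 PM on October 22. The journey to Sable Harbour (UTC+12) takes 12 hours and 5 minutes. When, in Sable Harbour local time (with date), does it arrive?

7:12 AM on October 23

Convert departure to UTC: 8:07 PM − 13:00 = 7:07 AM UTC on Oct 22.
Add 12 hours and 5 minutes travel time → 7:12 PM UTC.
Sable Harbour is UTC+12:00, so local arrival = 7:12 PM + 12:00 = 7:12 AM on Oct 23.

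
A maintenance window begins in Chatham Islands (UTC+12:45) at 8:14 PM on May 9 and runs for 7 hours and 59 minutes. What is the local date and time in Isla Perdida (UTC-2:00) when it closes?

1:28 PM on May 9

Convert start to UTC: 8:14 PM − 12:45 = 7:29 AM UTC on May 9.
Add 7 hours 59 minutes duration → 3:28 PM UTC.
Isla Perdida is UTC−2:00, so local end time = 3:28 PM − 2:00 = 1:28 PM on May 9.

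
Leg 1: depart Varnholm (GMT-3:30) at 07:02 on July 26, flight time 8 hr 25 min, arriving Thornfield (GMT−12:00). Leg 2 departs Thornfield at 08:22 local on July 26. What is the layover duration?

Convert departure to UTC: 07:02 + 3:30 = 10:32 UTC on Jul 26.
Add 8 hours and 25 minutes flight time → 18:57 UTC.
Thornfield is UTC−12:00, so local arrival = 18:57 − 12:00 = 06:57 on Jul 26.
Layover = 08:22 − 06:57 = 1 hour 25 minutes.

1 hour 25 minutes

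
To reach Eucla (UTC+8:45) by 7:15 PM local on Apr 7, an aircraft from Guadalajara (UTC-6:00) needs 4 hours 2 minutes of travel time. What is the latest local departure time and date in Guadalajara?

12:28 AM on April 7

Target arrival in UTC: 7:15 PM − 8:45 = 10:30 AM on Apr 7.
Subtract 4 hours and 2 minutes → departure 6:28 AM UTC on Apr 7.
Guadalajara is UTC−6:00: 6:28 AM − 6:00 = 12:28 AM on Apr 7.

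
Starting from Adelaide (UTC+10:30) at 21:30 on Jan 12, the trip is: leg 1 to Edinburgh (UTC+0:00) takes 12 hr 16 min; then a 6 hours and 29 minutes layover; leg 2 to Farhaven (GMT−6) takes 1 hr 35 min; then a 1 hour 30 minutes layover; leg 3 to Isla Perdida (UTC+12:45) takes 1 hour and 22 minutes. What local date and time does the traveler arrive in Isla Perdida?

Convert departure to UTC: 21:30 − 10:30 = 11:00 UTC on Jan 12.
Add 12 hours and 16 minutes leg 1 → 23:16 UTC.
Add 6 hours 29 minutes layover in Edinburgh → 05:45 UTC (Jan 13).
Add 1 hour and 35 minutes leg 2 → 07:20 UTC.
Add 1 hour 30 minutes layover in Farhaven → 08:50 UTC.
Add 1 hour and 22 minutes leg 3 → 10:12 UTC.
Isla Perdida is UTC+12:45, so local arrival = 10:12 + 12:45 = 22:57 on Jan 13.

22:57 on Jan 13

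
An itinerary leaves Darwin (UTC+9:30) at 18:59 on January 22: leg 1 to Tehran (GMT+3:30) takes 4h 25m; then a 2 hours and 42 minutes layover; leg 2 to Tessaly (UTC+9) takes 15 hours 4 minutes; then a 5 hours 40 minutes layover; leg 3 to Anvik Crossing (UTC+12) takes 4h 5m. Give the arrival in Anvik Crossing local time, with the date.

Convert departure to UTC: 18:59 − 9:30 = 09:29 UTC on Jan 22.
Add 4 hours 25 minutes leg 1 → 13:54 UTC.
Add 2 hours 42 minutes layover in Tehran → 16:36 UTC.
Add 15 hours and 4 minutes leg 2 → 07:40 UTC (Jan 23).
Add 5 hours and 40 minutes layover in Tessaly → 13:20 UTC.
Add 4 hours 5 minutes leg 3 → 17:25 UTC.
Anvik Crossing is UTC+12:00, so local arrival = 17:25 + 12:00 = 05:25 on Jan 24.

05:25 on Jan 24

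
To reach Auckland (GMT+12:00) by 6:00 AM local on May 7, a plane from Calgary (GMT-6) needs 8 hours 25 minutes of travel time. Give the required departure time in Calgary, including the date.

Target arrival in UTC: 6:00 AM − 12:00 = 6:00 PM on May 6.
Subtract 8 hours and 25 minutes → departure 9:35 AM UTC on May 6.
Calgary is UTC−6:00: 9:35 AM − 6:00 = 3:35 AM on May 6.

3:35 AM on May 6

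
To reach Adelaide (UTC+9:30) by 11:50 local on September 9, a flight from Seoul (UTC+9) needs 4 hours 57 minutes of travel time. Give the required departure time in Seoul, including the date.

06:23 on September 9

Target arrival in UTC: 11:50 − 9:30 = 02:20 on Sep 9.
Subtract 4 hours and 57 minutes → departure 21:23 UTC on Sep 8.
Seoul is UTC+9:00: 21:23 + 9:00 = 06:23 on Sep 9.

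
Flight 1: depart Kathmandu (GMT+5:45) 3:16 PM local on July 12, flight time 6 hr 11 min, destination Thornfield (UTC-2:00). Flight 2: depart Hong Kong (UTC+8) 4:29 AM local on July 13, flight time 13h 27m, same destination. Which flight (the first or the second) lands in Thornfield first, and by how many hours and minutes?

the first, by 18 hours 14 minutes

Flight 1 in UTC: 3:16 PM − 5:45 = 9:31 AM on Jul 12.
+6 hours and 11 minutes → arrive 3:42 PM UTC on Jul 12.
Flight 2 in UTC: 4:29 AM − 8:00 = 8:29 PM on Jul 12.
+13 hours 27 minutes → arrive 9:56 AM UTC on Jul 13.
Flight 1 lands earlier by 18 hours 14 minutes.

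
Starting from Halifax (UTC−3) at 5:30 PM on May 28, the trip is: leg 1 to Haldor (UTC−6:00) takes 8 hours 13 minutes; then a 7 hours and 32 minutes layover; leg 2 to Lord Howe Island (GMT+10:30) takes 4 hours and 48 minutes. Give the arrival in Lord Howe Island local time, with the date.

Convert departure to UTC: 5:30 PM + 3:00 = 8:30 PM UTC on May 28.
Add 8 hours 13 minutes leg 1 → 4:43 AM UTC (May 29).
Add 7 hours and 32 minutes layover in Haldor → 12:15 PM UTC.
Add 4 hours and 48 minutes leg 2 → 5:03 PM UTC.
Lord Howe Island is UTC+10:30, so local arrival = 5:03 PM + 10:30 = 3:33 AM on May 30.

3:33 AM on May 30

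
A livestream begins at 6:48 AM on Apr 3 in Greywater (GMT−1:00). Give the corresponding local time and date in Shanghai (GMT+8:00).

In UTC: 6:48 AM + 1:00 = 7:48 AM on Apr 3.
Shanghai is UTC+8:00: 7:48 AM + 8:00 = 3:48 PM on Apr 3.

3:48 PM on April 3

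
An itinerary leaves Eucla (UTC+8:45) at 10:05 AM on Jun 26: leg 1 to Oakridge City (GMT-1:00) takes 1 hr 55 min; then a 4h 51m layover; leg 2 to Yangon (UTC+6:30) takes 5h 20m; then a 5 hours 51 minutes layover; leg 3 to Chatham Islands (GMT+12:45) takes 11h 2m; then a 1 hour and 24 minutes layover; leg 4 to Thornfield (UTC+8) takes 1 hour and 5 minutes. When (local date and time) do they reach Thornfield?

4:48 PM on June 27

Convert departure to UTC: 10:05 AM − 8:45 = 1:20 AM UTC on Jun 26.
Add 1 hour 55 minutes leg 1 → 3:15 AM UTC.
Add 4 hours and 51 minutes layover in Oakridge City → 8:06 AM UTC.
Add 5 hours 20 minutes leg 2 → 1:26 PM UTC.
Add 5 hours and 51 minutes layover in Yangon → 7:17 PM UTC.
Add 11 hours 2 minutes leg 3 → 6:19 AM UTC (Jun 27).
Add 1 hour 24 minutes layover in Chatham Islands → 7:43 AM UTC.
Add 1 hour and 5 minutes leg 4 → 8:48 AM UTC.
Thornfield is UTC+8:00, so local arrival = 8:48 AM + 8:00 = 4:48 PM on Jun 27.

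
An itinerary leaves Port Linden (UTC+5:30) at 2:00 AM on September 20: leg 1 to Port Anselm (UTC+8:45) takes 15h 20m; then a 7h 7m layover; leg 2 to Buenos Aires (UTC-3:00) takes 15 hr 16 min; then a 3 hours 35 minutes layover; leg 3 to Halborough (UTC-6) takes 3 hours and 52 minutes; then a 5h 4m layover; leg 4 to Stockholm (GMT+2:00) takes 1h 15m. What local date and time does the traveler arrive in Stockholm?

1:59 AM on September 22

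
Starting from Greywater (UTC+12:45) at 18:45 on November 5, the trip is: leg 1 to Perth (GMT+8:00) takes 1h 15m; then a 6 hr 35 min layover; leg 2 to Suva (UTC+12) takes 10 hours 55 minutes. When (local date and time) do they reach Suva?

Convert departure to UTC: 18:45 − 12:45 = 06:00 UTC on Nov 5.
Add 1 hour 15 minutes leg 1 → 07:15 UTC.
Add 6 hours and 35 minutes layover in Perth → 13:50 UTC.
Add 10 hours and 55 minutes leg 2 → 00:45 UTC (Nov 6).
Suva is UTC+12:00, so local arrival = 00:45 + 12:00 = 12:45 on Nov 6.

12:45 on Nov 6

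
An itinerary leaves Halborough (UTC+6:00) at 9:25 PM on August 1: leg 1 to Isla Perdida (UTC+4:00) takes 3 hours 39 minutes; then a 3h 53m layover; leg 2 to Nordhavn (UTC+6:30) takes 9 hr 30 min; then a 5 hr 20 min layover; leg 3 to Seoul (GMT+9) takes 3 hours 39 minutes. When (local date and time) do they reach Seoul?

Convert departure to UTC: 9:25 PM − 6:00 = 3:25 PM UTC on Aug 1.
Add 3 hours 39 minutes leg 1 → 7:04 PM UTC.
Add 3 hours 53 minutes layover in Isla Perdida → 10:57 PM UTC.
Add 9 hours 30 minutes leg 2 → 8:27 AM UTC (Aug 2).
Add 5 hours 20 minutes layover in Nordhavn → 1:47 PM UTC.
Add 3 hours and 39 minutes leg 3 → 5:26 PM UTC.
Seoul is UTC+9:00, so local arrival = 5:26 PM + 9:00 = 2:26 AM on Aug 3.

2:26 AM on August 3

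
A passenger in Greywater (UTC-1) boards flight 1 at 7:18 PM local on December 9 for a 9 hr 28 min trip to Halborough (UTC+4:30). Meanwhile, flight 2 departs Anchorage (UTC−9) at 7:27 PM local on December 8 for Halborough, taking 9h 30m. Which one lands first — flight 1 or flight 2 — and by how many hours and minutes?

the second, by 15 hours 49 minutes

Flight 1 in UTC: 7:18 PM + 1:00 = 8:18 PM on Dec 9.
+9 hours and 28 minutes → arrive 5:46 AM UTC on Dec 10.
Flight 2 in UTC: 7:27 PM + 9:00 = 4:27 AM on Dec 9.
+9 hours 30 minutes → arrive 1:57 PM UTC on Dec 9.
Flight 2 lands earlier by 15 hours 49 minutes.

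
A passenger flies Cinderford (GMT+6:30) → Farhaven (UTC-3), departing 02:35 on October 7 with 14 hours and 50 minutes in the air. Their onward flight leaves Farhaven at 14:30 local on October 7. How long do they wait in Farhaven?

6 hours 35 minutes

Convert departure to UTC: 02:35 − 6:30 = 20:05 UTC on Oct 6.
Add 14 hours 50 minutes flight time → 10:55 UTC (Oct 7).
Farhaven is UTC−3:00, so local arrival = 10:55 − 3:00 = 07:55 on Oct 7.
Layover = 14:30 − 07:55 = 6 hours 35 minutes.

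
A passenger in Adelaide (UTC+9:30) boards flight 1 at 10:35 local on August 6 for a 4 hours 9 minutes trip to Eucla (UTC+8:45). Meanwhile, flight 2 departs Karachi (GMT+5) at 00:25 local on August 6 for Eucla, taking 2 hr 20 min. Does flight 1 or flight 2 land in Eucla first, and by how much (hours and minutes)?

the second, by 7 hours 29 minutes

Flight 1 in UTC: 10:35 − 9:30 = 01:05 on Aug 6.
+4 hours and 9 minutes → arrive 05:14 UTC on Aug 6.
Flight 2 in UTC: 00:25 − 5:00 = 19:25 on Aug 5.
+2 hours 20 minutes → arrive 21:45 UTC on Aug 5.
Flight 2 lands earlier by 7 hours 29 minutes.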